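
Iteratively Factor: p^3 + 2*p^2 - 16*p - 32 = (p - 4)*(p^2 + 6*p + 8) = (p - 4)*(p + 2)*(p + 4)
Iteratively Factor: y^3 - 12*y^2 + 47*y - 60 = (y - 4)*(y^2 - 8*y + 15) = (y - 5)*(y - 4)*(y - 3)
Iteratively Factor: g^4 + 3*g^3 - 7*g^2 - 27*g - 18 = (g + 2)*(g^3 + g^2 - 9*g - 9) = (g + 1)*(g + 2)*(g^2 - 9) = (g - 3)*(g + 1)*(g + 2)*(g + 3)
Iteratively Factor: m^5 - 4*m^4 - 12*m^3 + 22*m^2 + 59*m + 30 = (m - 5)*(m^4 + m^3 - 7*m^2 - 13*m - 6) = (m - 5)*(m + 1)*(m^3 - 7*m - 6) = (m - 5)*(m + 1)*(m + 2)*(m^2 - 2*m - 3) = (m - 5)*(m - 3)*(m + 1)*(m + 2)*(m + 1)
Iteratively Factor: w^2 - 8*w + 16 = (w - 4)*(w - 4)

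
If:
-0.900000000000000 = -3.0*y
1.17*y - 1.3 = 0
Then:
No Solution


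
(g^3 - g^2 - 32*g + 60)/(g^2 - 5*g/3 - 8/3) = 3*(-g^3 + g^2 + 32*g - 60)/(-3*g^2 + 5*g + 8)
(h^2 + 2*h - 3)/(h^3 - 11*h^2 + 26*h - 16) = (h + 3)/(h^2 - 10*h + 16)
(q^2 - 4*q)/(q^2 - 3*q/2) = 2*(q - 4)/(2*q - 3)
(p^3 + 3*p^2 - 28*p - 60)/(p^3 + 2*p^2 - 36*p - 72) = (p - 5)/(p - 6)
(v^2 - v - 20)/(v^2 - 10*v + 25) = (v + 4)/(v - 5)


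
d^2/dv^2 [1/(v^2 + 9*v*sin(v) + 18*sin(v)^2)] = ((v^2 + 9*v*sin(v) + 18*sin(v)^2)*(9*v*sin(v) + 72*sin(v)^2 - 18*cos(v) - 38) + 2*(9*v*cos(v) + 2*v + 9*sin(v) + 18*sin(2*v))^2)/((v + 3*sin(v))^3*(v + 6*sin(v))^3)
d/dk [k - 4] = 1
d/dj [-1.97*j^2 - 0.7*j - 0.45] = -3.94*j - 0.7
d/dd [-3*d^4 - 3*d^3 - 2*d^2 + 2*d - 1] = -12*d^3 - 9*d^2 - 4*d + 2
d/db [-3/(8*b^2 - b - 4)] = 3*(16*b - 1)/(-8*b^2 + b + 4)^2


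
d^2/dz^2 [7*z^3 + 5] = 42*z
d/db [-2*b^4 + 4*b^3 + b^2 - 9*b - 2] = -8*b^3 + 12*b^2 + 2*b - 9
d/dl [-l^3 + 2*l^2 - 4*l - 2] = -3*l^2 + 4*l - 4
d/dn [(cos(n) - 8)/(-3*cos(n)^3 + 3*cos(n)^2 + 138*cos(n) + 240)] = -(2*cos(n) + 7)*sin(n)/(3*(cos(n) + 2)^2*(cos(n) + 5)^2)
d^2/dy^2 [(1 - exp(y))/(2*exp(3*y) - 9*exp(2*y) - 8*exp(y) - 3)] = (-16*exp(6*y) + 90*exp(5*y) - 343*exp(4*y) + 286*exp(3*y) + 432*exp(2*y) - 20*exp(y) - 33)*exp(y)/(8*exp(9*y) - 108*exp(8*y) + 390*exp(7*y) + 99*exp(6*y) - 1236*exp(5*y) - 2169*exp(4*y) - 1754*exp(3*y) - 819*exp(2*y) - 216*exp(y) - 27)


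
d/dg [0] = 0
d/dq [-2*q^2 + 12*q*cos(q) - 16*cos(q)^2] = -12*q*sin(q) - 4*q + 16*sin(2*q) + 12*cos(q)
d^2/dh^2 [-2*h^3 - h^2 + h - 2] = -12*h - 2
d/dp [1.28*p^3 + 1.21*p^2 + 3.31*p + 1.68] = 3.84*p^2 + 2.42*p + 3.31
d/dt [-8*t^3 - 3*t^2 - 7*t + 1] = -24*t^2 - 6*t - 7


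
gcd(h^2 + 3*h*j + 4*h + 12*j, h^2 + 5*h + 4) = h + 4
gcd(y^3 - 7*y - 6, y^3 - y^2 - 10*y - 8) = y^2 + 3*y + 2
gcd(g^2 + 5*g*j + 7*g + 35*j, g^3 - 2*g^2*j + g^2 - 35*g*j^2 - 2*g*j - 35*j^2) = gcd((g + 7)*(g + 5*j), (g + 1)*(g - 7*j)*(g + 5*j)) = g + 5*j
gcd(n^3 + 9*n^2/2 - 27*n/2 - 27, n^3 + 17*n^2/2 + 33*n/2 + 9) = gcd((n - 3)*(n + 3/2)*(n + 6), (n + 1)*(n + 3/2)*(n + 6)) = n^2 + 15*n/2 + 9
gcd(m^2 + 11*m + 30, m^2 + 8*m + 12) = m + 6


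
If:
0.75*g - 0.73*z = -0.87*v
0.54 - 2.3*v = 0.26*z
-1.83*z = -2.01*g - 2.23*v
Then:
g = -0.08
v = 0.22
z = 0.17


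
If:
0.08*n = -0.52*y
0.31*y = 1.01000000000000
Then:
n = -21.18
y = 3.26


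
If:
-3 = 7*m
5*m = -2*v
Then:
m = -3/7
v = 15/14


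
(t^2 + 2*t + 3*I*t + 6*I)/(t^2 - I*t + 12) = (t + 2)/(t - 4*I)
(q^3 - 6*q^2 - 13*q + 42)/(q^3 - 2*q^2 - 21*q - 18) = (q^2 - 9*q + 14)/(q^2 - 5*q - 6)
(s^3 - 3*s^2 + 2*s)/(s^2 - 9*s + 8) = s*(s - 2)/(s - 8)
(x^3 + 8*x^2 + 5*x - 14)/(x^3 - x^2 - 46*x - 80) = (x^2 + 6*x - 7)/(x^2 - 3*x - 40)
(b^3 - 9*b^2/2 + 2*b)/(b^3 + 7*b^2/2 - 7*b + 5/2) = b*(b - 4)/(b^2 + 4*b - 5)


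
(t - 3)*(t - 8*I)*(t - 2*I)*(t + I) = t^4 - 3*t^3 - 9*I*t^3 - 6*t^2 + 27*I*t^2 + 18*t - 16*I*t + 48*I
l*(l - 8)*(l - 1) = l^3 - 9*l^2 + 8*l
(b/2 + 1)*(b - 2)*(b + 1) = b^3/2 + b^2/2 - 2*b - 2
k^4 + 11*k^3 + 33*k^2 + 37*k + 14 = (k + 1)^2*(k + 2)*(k + 7)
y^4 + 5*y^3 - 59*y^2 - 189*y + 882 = (y - 6)*(y - 3)*(y + 7)^2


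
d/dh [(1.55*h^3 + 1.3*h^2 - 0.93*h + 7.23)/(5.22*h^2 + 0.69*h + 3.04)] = (8.091*h^4 + 2.139*h^3 + 19.8876*h^2 - 67.5772*h - 7.8159)/(27.2484*h^4 + 7.2036*h^3 + 32.2137*h^2 + 4.1952*h + 9.2416)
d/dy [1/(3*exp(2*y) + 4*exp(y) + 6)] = (-6*exp(y) - 4)*exp(y)/(3*exp(2*y) + 4*exp(y) + 6)^2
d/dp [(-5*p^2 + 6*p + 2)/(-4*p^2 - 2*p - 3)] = 2*(17*p^2 + 23*p - 7)/(16*p^4 + 16*p^3 + 28*p^2 + 12*p + 9)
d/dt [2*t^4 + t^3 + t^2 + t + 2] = 8*t^3 + 3*t^2 + 2*t + 1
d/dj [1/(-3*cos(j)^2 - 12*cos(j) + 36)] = -2*(cos(j) + 2)*sin(j)/(3*(cos(j)^2 + 4*cos(j) - 12)^2)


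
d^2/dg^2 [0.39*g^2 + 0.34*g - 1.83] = 0.780000000000000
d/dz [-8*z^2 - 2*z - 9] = -16*z - 2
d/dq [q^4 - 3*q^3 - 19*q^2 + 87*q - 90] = 4*q^3 - 9*q^2 - 38*q + 87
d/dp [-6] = 0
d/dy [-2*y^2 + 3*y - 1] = 3 - 4*y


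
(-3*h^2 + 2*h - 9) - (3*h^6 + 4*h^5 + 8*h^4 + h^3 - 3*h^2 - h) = -3*h^6 - 4*h^5 - 8*h^4 - h^3 + 3*h - 9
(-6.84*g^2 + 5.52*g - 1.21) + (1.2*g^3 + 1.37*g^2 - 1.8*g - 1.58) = 1.2*g^3 - 5.47*g^2 + 3.72*g - 2.79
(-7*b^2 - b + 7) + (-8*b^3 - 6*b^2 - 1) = -8*b^3 - 13*b^2 - b + 6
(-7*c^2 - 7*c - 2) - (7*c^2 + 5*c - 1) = -14*c^2 - 12*c - 1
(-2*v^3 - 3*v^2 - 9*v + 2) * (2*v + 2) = -4*v^4 - 10*v^3 - 24*v^2 - 14*v + 4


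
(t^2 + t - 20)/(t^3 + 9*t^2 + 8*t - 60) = (t - 4)/(t^2 + 4*t - 12)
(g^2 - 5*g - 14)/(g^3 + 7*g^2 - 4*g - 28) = (g - 7)/(g^2 + 5*g - 14)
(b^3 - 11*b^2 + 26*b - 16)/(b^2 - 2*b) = b - 9 + 8/b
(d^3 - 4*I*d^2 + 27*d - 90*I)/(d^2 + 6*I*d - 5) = (d^2 - 9*I*d - 18)/(d + I)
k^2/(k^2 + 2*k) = k/(k + 2)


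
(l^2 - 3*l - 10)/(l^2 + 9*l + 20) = (l^2 - 3*l - 10)/(l^2 + 9*l + 20)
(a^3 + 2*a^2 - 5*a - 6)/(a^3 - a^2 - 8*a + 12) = (a + 1)/(a - 2)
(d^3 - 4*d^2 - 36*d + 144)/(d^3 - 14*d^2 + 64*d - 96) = (d + 6)/(d - 4)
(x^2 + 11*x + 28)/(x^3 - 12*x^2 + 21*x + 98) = (x^2 + 11*x + 28)/(x^3 - 12*x^2 + 21*x + 98)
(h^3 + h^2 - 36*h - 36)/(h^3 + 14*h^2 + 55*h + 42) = (h - 6)/(h + 7)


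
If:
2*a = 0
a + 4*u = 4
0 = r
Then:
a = 0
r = 0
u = 1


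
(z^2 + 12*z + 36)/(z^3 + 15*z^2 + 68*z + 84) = (z + 6)/(z^2 + 9*z + 14)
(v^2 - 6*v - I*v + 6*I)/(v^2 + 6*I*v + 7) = (v - 6)/(v + 7*I)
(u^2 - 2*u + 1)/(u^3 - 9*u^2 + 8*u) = (u - 1)/(u*(u - 8))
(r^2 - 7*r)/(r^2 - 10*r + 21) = r/(r - 3)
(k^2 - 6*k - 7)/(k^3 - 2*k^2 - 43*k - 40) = (k - 7)/(k^2 - 3*k - 40)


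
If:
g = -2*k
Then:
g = -2*k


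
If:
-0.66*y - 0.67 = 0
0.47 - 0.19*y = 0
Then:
No Solution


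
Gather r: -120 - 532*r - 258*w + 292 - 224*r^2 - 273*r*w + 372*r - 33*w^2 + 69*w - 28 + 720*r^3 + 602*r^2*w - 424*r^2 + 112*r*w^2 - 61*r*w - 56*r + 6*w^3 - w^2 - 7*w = 720*r^3 + r^2*(602*w - 648) + r*(112*w^2 - 334*w - 216) + 6*w^3 - 34*w^2 - 196*w + 144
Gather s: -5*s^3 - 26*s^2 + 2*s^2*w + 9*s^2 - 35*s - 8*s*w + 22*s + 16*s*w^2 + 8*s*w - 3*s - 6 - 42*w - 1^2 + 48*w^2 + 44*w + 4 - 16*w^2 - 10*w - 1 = -5*s^3 + s^2*(2*w - 17) + s*(16*w^2 - 16) + 32*w^2 - 8*w - 4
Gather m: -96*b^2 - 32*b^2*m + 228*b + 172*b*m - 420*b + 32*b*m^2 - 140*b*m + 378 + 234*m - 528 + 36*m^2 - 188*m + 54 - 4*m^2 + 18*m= -96*b^2 - 192*b + m^2*(32*b + 32) + m*(-32*b^2 + 32*b + 64) - 96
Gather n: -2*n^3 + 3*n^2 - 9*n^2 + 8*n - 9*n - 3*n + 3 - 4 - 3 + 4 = -2*n^3 - 6*n^2 - 4*n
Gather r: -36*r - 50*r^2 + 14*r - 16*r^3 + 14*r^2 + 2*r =-16*r^3 - 36*r^2 - 20*r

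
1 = 1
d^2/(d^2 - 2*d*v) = d/(d - 2*v)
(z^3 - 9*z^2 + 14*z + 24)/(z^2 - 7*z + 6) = (z^2 - 3*z - 4)/(z - 1)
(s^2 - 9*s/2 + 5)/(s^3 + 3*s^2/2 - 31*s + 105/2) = (s - 2)/(s^2 + 4*s - 21)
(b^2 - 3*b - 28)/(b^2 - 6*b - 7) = (b + 4)/(b + 1)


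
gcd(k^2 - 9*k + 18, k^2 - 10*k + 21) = k - 3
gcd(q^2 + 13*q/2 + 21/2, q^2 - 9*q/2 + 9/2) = 1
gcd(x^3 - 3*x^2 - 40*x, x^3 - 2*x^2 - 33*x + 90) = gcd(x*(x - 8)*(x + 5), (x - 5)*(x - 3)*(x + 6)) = 1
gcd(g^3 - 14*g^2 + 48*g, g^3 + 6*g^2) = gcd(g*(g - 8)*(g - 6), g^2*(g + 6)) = g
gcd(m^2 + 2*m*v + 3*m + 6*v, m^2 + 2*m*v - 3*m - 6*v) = m + 2*v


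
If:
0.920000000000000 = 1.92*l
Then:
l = 0.48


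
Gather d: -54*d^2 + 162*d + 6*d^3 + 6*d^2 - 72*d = 6*d^3 - 48*d^2 + 90*d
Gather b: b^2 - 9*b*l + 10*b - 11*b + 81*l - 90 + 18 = b^2 + b*(-9*l - 1) + 81*l - 72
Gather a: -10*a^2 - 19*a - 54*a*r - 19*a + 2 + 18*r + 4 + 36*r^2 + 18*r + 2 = -10*a^2 + a*(-54*r - 38) + 36*r^2 + 36*r + 8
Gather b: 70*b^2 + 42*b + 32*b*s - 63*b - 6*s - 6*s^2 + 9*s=70*b^2 + b*(32*s - 21) - 6*s^2 + 3*s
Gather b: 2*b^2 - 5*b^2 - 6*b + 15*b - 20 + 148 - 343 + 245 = -3*b^2 + 9*b + 30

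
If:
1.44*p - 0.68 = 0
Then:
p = 0.47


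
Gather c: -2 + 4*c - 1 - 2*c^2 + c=-2*c^2 + 5*c - 3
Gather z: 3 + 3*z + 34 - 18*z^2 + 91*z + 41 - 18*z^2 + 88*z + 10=-36*z^2 + 182*z + 88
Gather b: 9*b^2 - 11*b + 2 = 9*b^2 - 11*b + 2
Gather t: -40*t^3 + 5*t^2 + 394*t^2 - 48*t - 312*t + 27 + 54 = -40*t^3 + 399*t^2 - 360*t + 81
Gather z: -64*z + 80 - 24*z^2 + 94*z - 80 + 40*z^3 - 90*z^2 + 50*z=40*z^3 - 114*z^2 + 80*z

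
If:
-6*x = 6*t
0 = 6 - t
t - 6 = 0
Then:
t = 6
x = -6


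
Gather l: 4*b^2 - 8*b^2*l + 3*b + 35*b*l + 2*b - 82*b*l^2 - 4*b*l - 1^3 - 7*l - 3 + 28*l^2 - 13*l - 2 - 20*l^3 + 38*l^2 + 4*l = 4*b^2 + 5*b - 20*l^3 + l^2*(66 - 82*b) + l*(-8*b^2 + 31*b - 16) - 6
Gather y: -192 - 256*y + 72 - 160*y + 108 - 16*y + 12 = -432*y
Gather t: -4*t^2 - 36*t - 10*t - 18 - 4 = -4*t^2 - 46*t - 22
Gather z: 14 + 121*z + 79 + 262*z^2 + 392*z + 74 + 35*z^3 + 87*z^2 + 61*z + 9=35*z^3 + 349*z^2 + 574*z + 176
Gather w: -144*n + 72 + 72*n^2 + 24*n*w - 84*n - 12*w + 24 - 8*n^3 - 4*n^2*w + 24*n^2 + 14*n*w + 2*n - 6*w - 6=-8*n^3 + 96*n^2 - 226*n + w*(-4*n^2 + 38*n - 18) + 90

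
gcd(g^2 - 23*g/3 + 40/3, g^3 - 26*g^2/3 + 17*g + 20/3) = g - 5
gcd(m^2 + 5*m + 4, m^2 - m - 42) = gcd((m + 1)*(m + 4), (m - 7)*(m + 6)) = 1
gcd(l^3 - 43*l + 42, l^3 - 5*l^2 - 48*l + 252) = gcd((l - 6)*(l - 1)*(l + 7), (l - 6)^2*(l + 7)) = l^2 + l - 42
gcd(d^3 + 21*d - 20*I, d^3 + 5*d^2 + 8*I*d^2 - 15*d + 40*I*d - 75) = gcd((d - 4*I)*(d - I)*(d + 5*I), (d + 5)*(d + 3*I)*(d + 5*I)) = d + 5*I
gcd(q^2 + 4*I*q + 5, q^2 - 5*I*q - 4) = q - I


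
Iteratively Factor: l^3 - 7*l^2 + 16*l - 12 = (l - 2)*(l^2 - 5*l + 6) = (l - 3)*(l - 2)*(l - 2)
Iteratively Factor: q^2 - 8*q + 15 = (q - 3)*(q - 5)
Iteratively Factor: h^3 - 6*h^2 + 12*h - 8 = (h - 2)*(h^2 - 4*h + 4) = (h - 2)^2*(h - 2)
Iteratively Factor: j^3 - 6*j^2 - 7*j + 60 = (j - 5)*(j^2 - j - 12) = (j - 5)*(j - 4)*(j + 3)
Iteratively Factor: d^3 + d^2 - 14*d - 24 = (d + 2)*(d^2 - d - 12) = (d + 2)*(d + 3)*(d - 4)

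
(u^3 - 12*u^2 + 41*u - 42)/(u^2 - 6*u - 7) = (u^2 - 5*u + 6)/(u + 1)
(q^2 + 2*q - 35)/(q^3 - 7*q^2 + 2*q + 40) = (q + 7)/(q^2 - 2*q - 8)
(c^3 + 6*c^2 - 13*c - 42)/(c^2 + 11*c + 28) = (c^2 - c - 6)/(c + 4)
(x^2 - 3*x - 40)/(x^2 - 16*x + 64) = (x + 5)/(x - 8)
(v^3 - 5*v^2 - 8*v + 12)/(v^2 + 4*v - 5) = (v^2 - 4*v - 12)/(v + 5)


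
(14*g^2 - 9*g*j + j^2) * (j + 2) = 14*g^2*j + 28*g^2 - 9*g*j^2 - 18*g*j + j^3 + 2*j^2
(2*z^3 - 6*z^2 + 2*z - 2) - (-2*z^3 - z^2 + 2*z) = 4*z^3 - 5*z^2 - 2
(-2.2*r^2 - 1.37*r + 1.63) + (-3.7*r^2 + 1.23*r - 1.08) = -5.9*r^2 - 0.14*r + 0.55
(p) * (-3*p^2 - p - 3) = -3*p^3 - p^2 - 3*p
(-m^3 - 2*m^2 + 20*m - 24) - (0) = -m^3 - 2*m^2 + 20*m - 24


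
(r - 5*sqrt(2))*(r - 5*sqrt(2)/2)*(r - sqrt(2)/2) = r^3 - 8*sqrt(2)*r^2 + 65*r/2 - 25*sqrt(2)/2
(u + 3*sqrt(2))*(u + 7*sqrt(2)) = u^2 + 10*sqrt(2)*u + 42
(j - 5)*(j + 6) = j^2 + j - 30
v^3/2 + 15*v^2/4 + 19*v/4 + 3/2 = (v/2 + 1/2)*(v + 1/2)*(v + 6)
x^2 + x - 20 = (x - 4)*(x + 5)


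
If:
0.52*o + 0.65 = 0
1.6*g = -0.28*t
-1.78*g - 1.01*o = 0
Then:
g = 0.71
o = -1.25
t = -4.05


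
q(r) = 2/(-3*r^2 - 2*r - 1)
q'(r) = 2*(6*r + 2)/(-3*r^2 - 2*r - 1)^2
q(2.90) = -0.06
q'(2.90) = 0.04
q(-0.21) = -2.81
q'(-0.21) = 2.92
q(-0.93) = -1.15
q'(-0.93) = -2.38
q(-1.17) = -0.72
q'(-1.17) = -1.31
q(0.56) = -0.65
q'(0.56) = 1.14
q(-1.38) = -0.51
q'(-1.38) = -0.80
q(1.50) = -0.19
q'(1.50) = 0.19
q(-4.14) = -0.05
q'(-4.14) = -0.02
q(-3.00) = -0.09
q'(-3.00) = -0.07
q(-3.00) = -0.09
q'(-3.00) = -0.07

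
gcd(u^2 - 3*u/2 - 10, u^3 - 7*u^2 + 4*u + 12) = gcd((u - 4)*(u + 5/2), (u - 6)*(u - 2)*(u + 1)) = 1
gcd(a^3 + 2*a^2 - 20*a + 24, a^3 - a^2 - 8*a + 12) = a^2 - 4*a + 4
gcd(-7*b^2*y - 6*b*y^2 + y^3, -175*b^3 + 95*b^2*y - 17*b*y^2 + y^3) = -7*b + y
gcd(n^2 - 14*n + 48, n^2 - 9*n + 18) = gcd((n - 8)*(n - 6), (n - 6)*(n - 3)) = n - 6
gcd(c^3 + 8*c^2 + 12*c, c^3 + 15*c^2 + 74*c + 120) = c + 6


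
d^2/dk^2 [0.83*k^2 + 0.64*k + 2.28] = 1.66000000000000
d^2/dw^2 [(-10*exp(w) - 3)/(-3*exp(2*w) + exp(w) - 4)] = (90*exp(4*w) + 138*exp(3*w) - 747*exp(2*w) - 101*exp(w) + 172)*exp(w)/(27*exp(6*w) - 27*exp(5*w) + 117*exp(4*w) - 73*exp(3*w) + 156*exp(2*w) - 48*exp(w) + 64)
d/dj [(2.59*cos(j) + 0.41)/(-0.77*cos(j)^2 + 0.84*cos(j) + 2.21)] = (1.9943*sin(j)^2 - 0.6314*cos(j) - 7.3738)*sin(j)/(-0.77*cos(j)^2 + 0.84*cos(j) + 2.21)^2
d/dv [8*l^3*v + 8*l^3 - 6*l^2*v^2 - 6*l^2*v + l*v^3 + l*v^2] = l*(8*l^2 - 12*l*v - 6*l + 3*v^2 + 2*v)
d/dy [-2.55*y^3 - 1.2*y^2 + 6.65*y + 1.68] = -7.65*y^2 - 2.4*y + 6.65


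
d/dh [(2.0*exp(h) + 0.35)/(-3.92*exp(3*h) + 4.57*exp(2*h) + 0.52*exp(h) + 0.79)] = (15.68*exp(3*h) - 5.024*exp(2*h) - 3.199*exp(h) + 1.398)*exp(h)/(15.3664*exp(6*h) - 35.8288*exp(5*h) + 16.8081*exp(4*h) - 1.4408*exp(3*h) + 7.491*exp(2*h) + 0.8216*exp(h) + 0.6241)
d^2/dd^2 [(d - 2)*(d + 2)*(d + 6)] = 6*d + 12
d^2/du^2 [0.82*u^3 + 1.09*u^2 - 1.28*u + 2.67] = 4.92*u + 2.18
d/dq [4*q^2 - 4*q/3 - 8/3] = 8*q - 4/3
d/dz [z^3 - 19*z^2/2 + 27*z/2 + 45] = 3*z^2 - 19*z + 27/2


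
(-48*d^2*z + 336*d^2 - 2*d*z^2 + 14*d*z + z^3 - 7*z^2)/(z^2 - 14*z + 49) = (-48*d^2 - 2*d*z + z^2)/(z - 7)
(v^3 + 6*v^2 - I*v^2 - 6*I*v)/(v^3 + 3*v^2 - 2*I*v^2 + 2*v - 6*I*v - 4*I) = v*(v^2 + v*(6 - I) - 6*I)/(v^3 + v^2*(3 - 2*I) + 2*v*(1 - 3*I) - 4*I)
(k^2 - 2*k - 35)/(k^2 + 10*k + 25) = (k - 7)/(k + 5)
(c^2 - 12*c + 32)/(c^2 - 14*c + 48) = (c - 4)/(c - 6)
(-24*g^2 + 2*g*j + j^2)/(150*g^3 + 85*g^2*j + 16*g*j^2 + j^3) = (-4*g + j)/(25*g^2 + 10*g*j + j^2)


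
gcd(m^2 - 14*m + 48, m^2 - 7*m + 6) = m - 6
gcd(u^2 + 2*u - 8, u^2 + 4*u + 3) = 1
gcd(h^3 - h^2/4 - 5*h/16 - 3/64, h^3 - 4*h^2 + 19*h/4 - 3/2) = 1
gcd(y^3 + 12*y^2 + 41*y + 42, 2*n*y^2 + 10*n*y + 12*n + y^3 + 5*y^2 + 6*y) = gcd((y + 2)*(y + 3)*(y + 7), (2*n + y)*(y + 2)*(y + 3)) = y^2 + 5*y + 6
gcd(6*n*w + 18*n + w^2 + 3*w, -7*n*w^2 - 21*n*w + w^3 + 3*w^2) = w + 3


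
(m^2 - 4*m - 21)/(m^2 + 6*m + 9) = (m - 7)/(m + 3)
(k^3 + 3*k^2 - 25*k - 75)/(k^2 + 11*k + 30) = (k^2 - 2*k - 15)/(k + 6)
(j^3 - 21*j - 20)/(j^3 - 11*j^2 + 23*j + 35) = (j + 4)/(j - 7)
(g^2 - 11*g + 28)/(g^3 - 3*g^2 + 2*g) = (g^2 - 11*g + 28)/(g*(g^2 - 3*g + 2))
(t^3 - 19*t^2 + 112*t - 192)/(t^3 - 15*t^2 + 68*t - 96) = (t - 8)/(t - 4)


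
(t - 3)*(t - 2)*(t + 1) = t^3 - 4*t^2 + t + 6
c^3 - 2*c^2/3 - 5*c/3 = c*(c - 5/3)*(c + 1)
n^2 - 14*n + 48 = (n - 8)*(n - 6)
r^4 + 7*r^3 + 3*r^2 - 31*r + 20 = (r - 1)^2*(r + 4)*(r + 5)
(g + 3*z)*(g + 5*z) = g^2 + 8*g*z + 15*z^2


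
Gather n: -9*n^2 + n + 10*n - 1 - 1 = -9*n^2 + 11*n - 2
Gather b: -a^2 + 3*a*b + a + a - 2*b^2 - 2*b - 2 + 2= -a^2 + 2*a - 2*b^2 + b*(3*a - 2)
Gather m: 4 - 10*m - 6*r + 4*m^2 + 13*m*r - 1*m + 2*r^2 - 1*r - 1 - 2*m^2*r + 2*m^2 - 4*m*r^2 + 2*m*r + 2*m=m^2*(6 - 2*r) + m*(-4*r^2 + 15*r - 9) + 2*r^2 - 7*r + 3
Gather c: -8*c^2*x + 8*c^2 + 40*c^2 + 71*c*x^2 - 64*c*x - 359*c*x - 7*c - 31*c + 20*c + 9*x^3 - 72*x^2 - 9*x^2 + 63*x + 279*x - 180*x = c^2*(48 - 8*x) + c*(71*x^2 - 423*x - 18) + 9*x^3 - 81*x^2 + 162*x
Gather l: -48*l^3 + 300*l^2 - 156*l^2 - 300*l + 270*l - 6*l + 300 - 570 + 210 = -48*l^3 + 144*l^2 - 36*l - 60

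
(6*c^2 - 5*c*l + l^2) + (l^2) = 6*c^2 - 5*c*l + 2*l^2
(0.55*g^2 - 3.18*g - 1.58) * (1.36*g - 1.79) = 0.748*g^3 - 5.3093*g^2 + 3.5434*g + 2.8282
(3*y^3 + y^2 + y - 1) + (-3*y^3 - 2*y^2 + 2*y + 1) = -y^2 + 3*y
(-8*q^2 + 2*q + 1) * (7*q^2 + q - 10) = -56*q^4 + 6*q^3 + 89*q^2 - 19*q - 10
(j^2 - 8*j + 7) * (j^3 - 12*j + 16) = j^5 - 8*j^4 - 5*j^3 + 112*j^2 - 212*j + 112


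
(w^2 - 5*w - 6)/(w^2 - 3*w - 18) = (w + 1)/(w + 3)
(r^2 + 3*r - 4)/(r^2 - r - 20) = (r - 1)/(r - 5)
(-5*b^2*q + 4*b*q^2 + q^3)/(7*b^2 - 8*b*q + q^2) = q*(5*b + q)/(-7*b + q)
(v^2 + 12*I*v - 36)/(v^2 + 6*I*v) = (v + 6*I)/v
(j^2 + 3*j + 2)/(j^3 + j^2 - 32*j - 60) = (j + 1)/(j^2 - j - 30)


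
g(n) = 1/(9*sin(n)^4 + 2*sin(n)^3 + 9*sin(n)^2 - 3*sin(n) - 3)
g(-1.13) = 0.09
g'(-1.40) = 0.04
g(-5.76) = -0.69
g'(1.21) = -0.15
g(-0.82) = 0.17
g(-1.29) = 0.07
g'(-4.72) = -0.00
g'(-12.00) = -12.68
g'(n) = (-36*sin(n)^3*cos(n) - 6*sin(n)^2*cos(n) - 18*sin(n)*cos(n) + 3*cos(n))/(9*sin(n)^4 + 2*sin(n)^3 + 9*sin(n)^2 - 3*sin(n) - 3)^2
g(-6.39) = -0.39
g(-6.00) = -0.33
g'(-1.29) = 0.07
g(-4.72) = 0.07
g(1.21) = 0.09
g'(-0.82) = 0.55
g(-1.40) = 0.07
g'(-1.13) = 0.13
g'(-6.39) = 0.73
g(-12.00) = -1.04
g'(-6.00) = -0.34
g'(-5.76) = -4.99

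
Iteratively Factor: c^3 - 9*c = (c + 3)*(c^2 - 3*c) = c*(c + 3)*(c - 3)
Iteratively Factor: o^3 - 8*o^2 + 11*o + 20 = (o - 5)*(o^2 - 3*o - 4) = (o - 5)*(o - 4)*(o + 1)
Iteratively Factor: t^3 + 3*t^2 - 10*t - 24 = (t - 3)*(t^2 + 6*t + 8) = (t - 3)*(t + 4)*(t + 2)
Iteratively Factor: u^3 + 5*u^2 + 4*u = (u + 1)*(u^2 + 4*u) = (u + 1)*(u + 4)*(u)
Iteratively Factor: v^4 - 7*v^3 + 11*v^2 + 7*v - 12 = (v - 1)*(v^3 - 6*v^2 + 5*v + 12) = (v - 4)*(v - 1)*(v^2 - 2*v - 3) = (v - 4)*(v - 3)*(v - 1)*(v + 1)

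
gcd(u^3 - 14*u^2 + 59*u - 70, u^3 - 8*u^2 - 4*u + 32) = u - 2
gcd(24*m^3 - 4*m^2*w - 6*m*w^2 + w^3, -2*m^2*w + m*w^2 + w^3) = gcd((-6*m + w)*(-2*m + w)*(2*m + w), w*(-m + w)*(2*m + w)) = 2*m + w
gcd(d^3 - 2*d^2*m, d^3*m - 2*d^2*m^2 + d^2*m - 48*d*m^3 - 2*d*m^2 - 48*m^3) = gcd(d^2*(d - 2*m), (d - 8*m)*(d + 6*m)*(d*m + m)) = 1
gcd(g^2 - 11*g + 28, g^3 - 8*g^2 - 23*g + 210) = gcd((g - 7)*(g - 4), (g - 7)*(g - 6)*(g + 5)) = g - 7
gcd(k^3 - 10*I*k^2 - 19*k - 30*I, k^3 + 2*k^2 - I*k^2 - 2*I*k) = 1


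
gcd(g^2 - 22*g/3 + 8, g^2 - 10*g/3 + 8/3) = g - 4/3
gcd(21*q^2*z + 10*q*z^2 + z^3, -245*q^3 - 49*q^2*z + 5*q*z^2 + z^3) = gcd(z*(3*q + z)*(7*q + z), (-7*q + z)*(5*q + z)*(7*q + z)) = 7*q + z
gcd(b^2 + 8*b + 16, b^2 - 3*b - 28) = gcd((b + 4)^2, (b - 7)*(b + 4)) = b + 4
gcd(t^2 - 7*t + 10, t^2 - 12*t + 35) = t - 5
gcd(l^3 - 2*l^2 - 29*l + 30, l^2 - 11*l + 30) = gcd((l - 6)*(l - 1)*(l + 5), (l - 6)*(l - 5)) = l - 6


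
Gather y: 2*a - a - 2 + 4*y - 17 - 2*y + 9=a + 2*y - 10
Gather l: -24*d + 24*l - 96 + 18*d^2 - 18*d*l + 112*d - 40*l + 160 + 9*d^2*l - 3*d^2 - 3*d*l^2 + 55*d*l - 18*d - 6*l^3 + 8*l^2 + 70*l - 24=15*d^2 + 70*d - 6*l^3 + l^2*(8 - 3*d) + l*(9*d^2 + 37*d + 54) + 40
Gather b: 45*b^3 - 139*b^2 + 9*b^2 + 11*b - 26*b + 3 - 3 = 45*b^3 - 130*b^2 - 15*b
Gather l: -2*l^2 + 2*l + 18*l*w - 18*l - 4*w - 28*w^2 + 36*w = -2*l^2 + l*(18*w - 16) - 28*w^2 + 32*w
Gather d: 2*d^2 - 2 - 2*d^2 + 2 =0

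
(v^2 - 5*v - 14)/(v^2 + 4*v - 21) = (v^2 - 5*v - 14)/(v^2 + 4*v - 21)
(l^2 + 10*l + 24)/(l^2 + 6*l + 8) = (l + 6)/(l + 2)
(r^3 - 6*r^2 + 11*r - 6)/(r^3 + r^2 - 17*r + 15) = (r - 2)/(r + 5)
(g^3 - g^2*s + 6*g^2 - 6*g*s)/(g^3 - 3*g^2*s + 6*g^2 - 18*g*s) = (-g + s)/(-g + 3*s)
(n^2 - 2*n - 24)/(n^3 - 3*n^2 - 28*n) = (n - 6)/(n*(n - 7))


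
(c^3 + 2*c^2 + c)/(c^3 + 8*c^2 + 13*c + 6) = c/(c + 6)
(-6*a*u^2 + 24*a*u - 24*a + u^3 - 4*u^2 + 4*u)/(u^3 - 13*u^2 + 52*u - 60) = (-6*a*u + 12*a + u^2 - 2*u)/(u^2 - 11*u + 30)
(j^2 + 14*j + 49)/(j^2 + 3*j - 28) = (j + 7)/(j - 4)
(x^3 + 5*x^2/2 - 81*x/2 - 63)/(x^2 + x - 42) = x + 3/2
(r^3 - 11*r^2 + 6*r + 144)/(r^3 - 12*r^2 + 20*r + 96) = (r + 3)/(r + 2)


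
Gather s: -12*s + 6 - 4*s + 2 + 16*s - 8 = 0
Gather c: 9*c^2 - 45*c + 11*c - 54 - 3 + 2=9*c^2 - 34*c - 55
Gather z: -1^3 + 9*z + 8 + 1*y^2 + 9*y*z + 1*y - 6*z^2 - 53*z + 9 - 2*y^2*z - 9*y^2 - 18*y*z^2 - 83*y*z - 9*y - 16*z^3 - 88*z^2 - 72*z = -8*y^2 - 8*y - 16*z^3 + z^2*(-18*y - 94) + z*(-2*y^2 - 74*y - 116) + 16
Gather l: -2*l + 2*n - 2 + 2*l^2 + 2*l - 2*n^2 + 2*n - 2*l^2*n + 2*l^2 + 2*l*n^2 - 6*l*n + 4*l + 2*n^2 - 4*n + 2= l^2*(4 - 2*n) + l*(2*n^2 - 6*n + 4)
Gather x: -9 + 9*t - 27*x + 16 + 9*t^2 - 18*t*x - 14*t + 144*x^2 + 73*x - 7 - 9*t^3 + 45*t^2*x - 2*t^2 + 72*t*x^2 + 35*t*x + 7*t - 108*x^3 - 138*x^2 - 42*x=-9*t^3 + 7*t^2 + 2*t - 108*x^3 + x^2*(72*t + 6) + x*(45*t^2 + 17*t + 4)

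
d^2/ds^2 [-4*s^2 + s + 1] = -8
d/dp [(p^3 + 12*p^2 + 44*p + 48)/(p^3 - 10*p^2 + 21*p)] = 2*(-11*p^4 - 23*p^3 + 274*p^2 + 480*p - 504)/(p^2*(p^4 - 20*p^3 + 142*p^2 - 420*p + 441))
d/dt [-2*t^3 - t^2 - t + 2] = -6*t^2 - 2*t - 1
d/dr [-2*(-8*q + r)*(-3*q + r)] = 22*q - 4*r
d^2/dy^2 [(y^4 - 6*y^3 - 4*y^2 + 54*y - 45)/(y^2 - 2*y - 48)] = 2*(y^6 - 6*y^5 - 132*y^4 + 502*y^3 + 11385*y^2 - 33426*y - 16740)/(y^6 - 6*y^5 - 132*y^4 + 568*y^3 + 6336*y^2 - 13824*y - 110592)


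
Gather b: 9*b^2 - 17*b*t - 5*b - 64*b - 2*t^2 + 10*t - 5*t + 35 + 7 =9*b^2 + b*(-17*t - 69) - 2*t^2 + 5*t + 42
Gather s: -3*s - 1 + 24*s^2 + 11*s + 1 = 24*s^2 + 8*s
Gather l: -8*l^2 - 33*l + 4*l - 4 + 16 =-8*l^2 - 29*l + 12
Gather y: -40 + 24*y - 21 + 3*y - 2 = 27*y - 63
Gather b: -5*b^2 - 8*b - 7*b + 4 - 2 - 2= -5*b^2 - 15*b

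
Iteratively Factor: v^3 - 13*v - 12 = (v + 1)*(v^2 - v - 12) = (v + 1)*(v + 3)*(v - 4)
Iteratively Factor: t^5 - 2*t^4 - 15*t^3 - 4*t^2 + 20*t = (t + 2)*(t^4 - 4*t^3 - 7*t^2 + 10*t) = t*(t + 2)*(t^3 - 4*t^2 - 7*t + 10) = t*(t + 2)^2*(t^2 - 6*t + 5) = t*(t - 5)*(t + 2)^2*(t - 1)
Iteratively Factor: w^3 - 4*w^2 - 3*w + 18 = (w - 3)*(w^2 - w - 6) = (w - 3)^2*(w + 2)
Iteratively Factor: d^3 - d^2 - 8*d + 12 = (d - 2)*(d^2 + d - 6) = (d - 2)*(d + 3)*(d - 2)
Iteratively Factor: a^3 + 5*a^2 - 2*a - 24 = (a + 4)*(a^2 + a - 6) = (a - 2)*(a + 4)*(a + 3)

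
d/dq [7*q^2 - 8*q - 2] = 14*q - 8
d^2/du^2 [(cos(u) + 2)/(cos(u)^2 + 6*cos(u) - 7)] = (-9*(1 - cos(2*u))^2*cos(u)/4 - (1 - cos(2*u))^2/2 - 151*cos(u)/2 - 81*cos(2*u) - 21*cos(3*u) + cos(5*u)/2 + 177)/((cos(u) - 1)^3*(cos(u) + 7)^3)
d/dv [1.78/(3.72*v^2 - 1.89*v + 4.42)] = (3.3642 - 13.2432*v)/(3.72*v^2 - 1.89*v + 4.42)^2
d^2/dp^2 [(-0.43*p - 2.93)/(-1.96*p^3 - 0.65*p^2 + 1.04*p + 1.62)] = (9.911328*p^5 + 138.357576*p^4 + 61.841494*p^3 - 12.02349*p^2 + 46.652676*p + 11.059828)/(7.529536*p^9 + 7.49112*p^8 - 9.501492*p^7 - 26.345311*p^6 - 7.341672*p^5 + 19.869018*p^4 + 20.877328*p^3 - 0.138996*p^2 - 8.188128*p - 4.251528)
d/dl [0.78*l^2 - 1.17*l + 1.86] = 1.56*l - 1.17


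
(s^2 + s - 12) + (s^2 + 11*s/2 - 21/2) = 2*s^2 + 13*s/2 - 45/2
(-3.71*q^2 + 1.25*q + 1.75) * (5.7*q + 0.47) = -21.147*q^3 + 5.3813*q^2 + 10.5625*q + 0.8225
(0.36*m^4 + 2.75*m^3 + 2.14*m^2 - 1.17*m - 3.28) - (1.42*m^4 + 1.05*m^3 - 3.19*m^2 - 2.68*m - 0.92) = -1.06*m^4 + 1.7*m^3 + 5.33*m^2 + 1.51*m - 2.36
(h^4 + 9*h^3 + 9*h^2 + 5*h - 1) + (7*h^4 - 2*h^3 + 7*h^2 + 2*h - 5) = 8*h^4 + 7*h^3 + 16*h^2 + 7*h - 6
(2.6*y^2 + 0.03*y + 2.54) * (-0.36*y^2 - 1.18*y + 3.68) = -0.936*y^4 - 3.0788*y^3 + 8.6182*y^2 - 2.8868*y + 9.3472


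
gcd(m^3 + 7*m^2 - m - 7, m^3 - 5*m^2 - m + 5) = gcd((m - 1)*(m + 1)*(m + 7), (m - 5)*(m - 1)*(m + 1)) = m^2 - 1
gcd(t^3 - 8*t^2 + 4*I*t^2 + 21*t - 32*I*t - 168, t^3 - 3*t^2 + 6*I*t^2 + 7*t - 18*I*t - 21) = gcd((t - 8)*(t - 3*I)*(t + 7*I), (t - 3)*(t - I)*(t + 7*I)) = t + 7*I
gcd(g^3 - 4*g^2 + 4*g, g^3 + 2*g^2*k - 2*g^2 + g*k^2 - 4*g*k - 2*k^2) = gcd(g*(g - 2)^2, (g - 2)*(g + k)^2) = g - 2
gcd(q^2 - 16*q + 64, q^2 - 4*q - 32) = q - 8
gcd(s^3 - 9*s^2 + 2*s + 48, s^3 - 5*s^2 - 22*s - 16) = s^2 - 6*s - 16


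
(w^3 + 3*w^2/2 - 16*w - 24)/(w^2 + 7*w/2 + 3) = (w^2 - 16)/(w + 2)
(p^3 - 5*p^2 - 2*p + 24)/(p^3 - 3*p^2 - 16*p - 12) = (p^2 - 7*p + 12)/(p^2 - 5*p - 6)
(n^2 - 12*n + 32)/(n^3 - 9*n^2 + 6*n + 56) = (n - 8)/(n^2 - 5*n - 14)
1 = 1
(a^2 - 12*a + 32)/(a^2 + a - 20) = (a - 8)/(a + 5)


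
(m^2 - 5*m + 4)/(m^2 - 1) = (m - 4)/(m + 1)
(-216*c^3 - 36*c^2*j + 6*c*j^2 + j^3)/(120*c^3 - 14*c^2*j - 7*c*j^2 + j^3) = (-36*c^2 - 12*c*j - j^2)/(20*c^2 + c*j - j^2)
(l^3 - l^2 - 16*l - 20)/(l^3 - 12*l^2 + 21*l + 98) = (l^2 - 3*l - 10)/(l^2 - 14*l + 49)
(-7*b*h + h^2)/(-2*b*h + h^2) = (7*b - h)/(2*b - h)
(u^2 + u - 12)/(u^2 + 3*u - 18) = (u + 4)/(u + 6)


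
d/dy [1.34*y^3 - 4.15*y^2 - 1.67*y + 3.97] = 4.02*y^2 - 8.3*y - 1.67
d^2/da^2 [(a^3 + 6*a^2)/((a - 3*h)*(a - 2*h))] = 2*h*(19*a^3*h + 30*a^3 - 90*a^2*h^2 - 108*a^2*h + 108*a*h^3 + 216*h^3)/(a^6 - 15*a^5*h + 93*a^4*h^2 - 305*a^3*h^3 + 558*a^2*h^4 - 540*a*h^5 + 216*h^6)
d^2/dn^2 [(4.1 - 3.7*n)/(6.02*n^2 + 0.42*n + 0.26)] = (-(3.7*n - 4.1)*(12.04*n + 0.42)*(24.08*n + 0.84) + (133.644*n - 46.256)*(6.02*n^2 + 0.42*n + 0.26))/(6.02*n^2 + 0.42*n + 0.26)^3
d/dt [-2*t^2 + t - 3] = 1 - 4*t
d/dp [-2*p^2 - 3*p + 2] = -4*p - 3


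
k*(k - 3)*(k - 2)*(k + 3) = k^4 - 2*k^3 - 9*k^2 + 18*k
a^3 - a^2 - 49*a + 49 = (a - 7)*(a - 1)*(a + 7)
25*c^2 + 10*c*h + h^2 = (5*c + h)^2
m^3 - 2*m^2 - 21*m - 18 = (m - 6)*(m + 1)*(m + 3)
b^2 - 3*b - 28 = (b - 7)*(b + 4)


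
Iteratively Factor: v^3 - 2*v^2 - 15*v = (v)*(v^2 - 2*v - 15) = v*(v + 3)*(v - 5)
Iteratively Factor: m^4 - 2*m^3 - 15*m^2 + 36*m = (m + 4)*(m^3 - 6*m^2 + 9*m) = (m - 3)*(m + 4)*(m^2 - 3*m) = (m - 3)^2*(m + 4)*(m)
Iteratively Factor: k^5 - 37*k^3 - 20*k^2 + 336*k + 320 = (k + 4)*(k^4 - 4*k^3 - 21*k^2 + 64*k + 80) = (k + 4)^2*(k^3 - 8*k^2 + 11*k + 20) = (k + 1)*(k + 4)^2*(k^2 - 9*k + 20) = (k - 5)*(k + 1)*(k + 4)^2*(k - 4)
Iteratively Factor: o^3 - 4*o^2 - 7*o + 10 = (o - 5)*(o^2 + o - 2) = (o - 5)*(o - 1)*(o + 2)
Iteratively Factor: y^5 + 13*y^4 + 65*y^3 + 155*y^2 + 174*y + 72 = (y + 4)*(y^4 + 9*y^3 + 29*y^2 + 39*y + 18) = (y + 3)*(y + 4)*(y^3 + 6*y^2 + 11*y + 6) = (y + 2)*(y + 3)*(y + 4)*(y^2 + 4*y + 3) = (y + 2)*(y + 3)^2*(y + 4)*(y + 1)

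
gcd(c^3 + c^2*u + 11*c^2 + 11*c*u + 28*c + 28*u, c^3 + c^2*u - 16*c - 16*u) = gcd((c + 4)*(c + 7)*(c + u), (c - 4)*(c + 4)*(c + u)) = c^2 + c*u + 4*c + 4*u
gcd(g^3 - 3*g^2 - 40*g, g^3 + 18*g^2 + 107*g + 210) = g + 5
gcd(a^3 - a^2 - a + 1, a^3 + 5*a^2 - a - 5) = a^2 - 1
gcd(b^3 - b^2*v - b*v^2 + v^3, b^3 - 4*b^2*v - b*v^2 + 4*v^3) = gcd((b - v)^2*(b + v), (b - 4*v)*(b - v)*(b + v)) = -b^2 + v^2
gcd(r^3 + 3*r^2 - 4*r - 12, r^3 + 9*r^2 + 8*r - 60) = r - 2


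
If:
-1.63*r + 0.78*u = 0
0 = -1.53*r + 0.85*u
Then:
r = 0.00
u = 0.00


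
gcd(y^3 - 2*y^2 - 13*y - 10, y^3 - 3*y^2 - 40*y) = 1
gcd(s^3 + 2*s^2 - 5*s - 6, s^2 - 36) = 1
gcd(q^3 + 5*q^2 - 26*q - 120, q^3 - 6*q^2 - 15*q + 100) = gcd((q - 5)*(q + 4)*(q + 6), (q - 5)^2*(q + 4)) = q^2 - q - 20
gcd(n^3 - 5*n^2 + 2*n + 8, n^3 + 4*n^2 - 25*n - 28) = n^2 - 3*n - 4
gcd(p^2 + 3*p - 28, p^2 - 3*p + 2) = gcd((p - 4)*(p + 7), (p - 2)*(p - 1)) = 1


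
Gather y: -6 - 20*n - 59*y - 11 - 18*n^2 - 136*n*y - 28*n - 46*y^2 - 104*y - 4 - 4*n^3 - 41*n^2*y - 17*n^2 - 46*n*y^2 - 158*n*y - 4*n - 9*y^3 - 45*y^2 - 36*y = -4*n^3 - 35*n^2 - 52*n - 9*y^3 + y^2*(-46*n - 91) + y*(-41*n^2 - 294*n - 199) - 21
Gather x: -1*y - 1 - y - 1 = -2*y - 2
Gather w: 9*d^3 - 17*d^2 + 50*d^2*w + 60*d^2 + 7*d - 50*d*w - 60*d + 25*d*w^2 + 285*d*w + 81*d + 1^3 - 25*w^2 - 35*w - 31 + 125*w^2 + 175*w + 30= 9*d^3 + 43*d^2 + 28*d + w^2*(25*d + 100) + w*(50*d^2 + 235*d + 140)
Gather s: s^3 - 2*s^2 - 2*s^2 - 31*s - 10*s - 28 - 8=s^3 - 4*s^2 - 41*s - 36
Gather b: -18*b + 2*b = -16*b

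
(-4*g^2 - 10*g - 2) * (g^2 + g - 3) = -4*g^4 - 14*g^3 + 28*g + 6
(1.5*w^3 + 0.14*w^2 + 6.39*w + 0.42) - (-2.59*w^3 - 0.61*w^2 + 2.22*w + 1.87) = 4.09*w^3 + 0.75*w^2 + 4.17*w - 1.45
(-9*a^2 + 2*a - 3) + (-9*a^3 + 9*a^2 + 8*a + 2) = -9*a^3 + 10*a - 1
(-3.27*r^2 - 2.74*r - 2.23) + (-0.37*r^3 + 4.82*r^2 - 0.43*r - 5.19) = -0.37*r^3 + 1.55*r^2 - 3.17*r - 7.42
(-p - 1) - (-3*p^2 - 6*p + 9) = 3*p^2 + 5*p - 10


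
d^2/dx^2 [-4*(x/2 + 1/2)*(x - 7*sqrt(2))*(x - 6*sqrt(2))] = -12*x - 4 + 52*sqrt(2)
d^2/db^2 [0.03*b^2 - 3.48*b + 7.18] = 0.0600000000000000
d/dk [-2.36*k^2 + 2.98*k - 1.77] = 2.98 - 4.72*k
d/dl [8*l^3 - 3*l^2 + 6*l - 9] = 24*l^2 - 6*l + 6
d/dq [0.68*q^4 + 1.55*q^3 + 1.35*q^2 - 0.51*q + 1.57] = 2.72*q^3 + 4.65*q^2 + 2.7*q - 0.51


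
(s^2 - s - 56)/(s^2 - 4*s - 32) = (s + 7)/(s + 4)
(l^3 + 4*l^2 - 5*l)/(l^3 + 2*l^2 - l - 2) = l*(l + 5)/(l^2 + 3*l + 2)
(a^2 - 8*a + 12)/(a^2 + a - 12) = (a^2 - 8*a + 12)/(a^2 + a - 12)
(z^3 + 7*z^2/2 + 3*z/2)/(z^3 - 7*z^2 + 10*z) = (2*z^2 + 7*z + 3)/(2*(z^2 - 7*z + 10))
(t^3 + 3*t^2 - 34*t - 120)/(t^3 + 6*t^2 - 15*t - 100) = (t^2 - 2*t - 24)/(t^2 + t - 20)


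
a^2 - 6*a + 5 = (a - 5)*(a - 1)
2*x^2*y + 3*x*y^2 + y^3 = y*(x + y)*(2*x + y)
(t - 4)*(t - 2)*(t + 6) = t^3 - 28*t + 48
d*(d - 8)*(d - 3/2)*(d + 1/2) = d^4 - 9*d^3 + 29*d^2/4 + 6*d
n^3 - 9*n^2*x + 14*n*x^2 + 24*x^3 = (n - 6*x)*(n - 4*x)*(n + x)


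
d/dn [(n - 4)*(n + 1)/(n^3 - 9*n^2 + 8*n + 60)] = (-n^4 + 6*n^3 - 7*n^2 + 48*n - 148)/(n^6 - 18*n^5 + 97*n^4 - 24*n^3 - 1016*n^2 + 960*n + 3600)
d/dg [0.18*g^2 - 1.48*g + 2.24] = 0.36*g - 1.48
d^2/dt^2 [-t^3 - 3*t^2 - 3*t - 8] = -6*t - 6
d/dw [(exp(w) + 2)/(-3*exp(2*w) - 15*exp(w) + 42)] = ((exp(w) + 2)*(2*exp(w) + 5) - exp(2*w) - 5*exp(w) + 14)*exp(w)/(3*(exp(2*w) + 5*exp(w) - 14)^2)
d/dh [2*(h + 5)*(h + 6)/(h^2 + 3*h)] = 4*(-4*h^2 - 30*h - 45)/(h^2*(h^2 + 6*h + 9))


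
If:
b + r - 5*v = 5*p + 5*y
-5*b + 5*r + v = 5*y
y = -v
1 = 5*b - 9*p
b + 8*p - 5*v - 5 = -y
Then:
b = 13/14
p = 17/42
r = 23/21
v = -5/36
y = 5/36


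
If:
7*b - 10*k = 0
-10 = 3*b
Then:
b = -10/3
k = -7/3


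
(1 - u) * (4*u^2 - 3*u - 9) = -4*u^3 + 7*u^2 + 6*u - 9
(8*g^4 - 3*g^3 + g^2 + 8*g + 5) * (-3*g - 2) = -24*g^5 - 7*g^4 + 3*g^3 - 26*g^2 - 31*g - 10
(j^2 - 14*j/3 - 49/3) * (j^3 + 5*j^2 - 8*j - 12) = j^5 + j^4/3 - 143*j^3/3 - 169*j^2/3 + 560*j/3 + 196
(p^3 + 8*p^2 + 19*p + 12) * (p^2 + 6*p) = p^5 + 14*p^4 + 67*p^3 + 126*p^2 + 72*p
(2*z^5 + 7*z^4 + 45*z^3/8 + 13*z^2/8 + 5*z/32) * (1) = 2*z^5 + 7*z^4 + 45*z^3/8 + 13*z^2/8 + 5*z/32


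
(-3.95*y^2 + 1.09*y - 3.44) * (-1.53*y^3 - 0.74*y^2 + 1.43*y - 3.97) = 6.0435*y^5 + 1.2553*y^4 - 1.1919*y^3 + 19.7858*y^2 - 9.2465*y + 13.6568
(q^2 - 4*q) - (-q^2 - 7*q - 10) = 2*q^2 + 3*q + 10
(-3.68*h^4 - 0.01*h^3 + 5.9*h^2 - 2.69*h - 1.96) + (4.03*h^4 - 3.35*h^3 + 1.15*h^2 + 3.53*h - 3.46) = 0.35*h^4 - 3.36*h^3 + 7.05*h^2 + 0.84*h - 5.42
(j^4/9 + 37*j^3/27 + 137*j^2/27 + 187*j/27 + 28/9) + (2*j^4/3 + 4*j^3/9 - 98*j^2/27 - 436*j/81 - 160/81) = 7*j^4/9 + 49*j^3/27 + 13*j^2/9 + 125*j/81 + 92/81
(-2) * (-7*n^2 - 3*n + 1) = 14*n^2 + 6*n - 2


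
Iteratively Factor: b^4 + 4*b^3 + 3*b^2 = (b)*(b^3 + 4*b^2 + 3*b) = b*(b + 1)*(b^2 + 3*b) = b*(b + 1)*(b + 3)*(b)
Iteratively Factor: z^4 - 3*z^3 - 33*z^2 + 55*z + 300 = (z + 3)*(z^3 - 6*z^2 - 15*z + 100) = (z - 5)*(z + 3)*(z^2 - z - 20) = (z - 5)*(z + 3)*(z + 4)*(z - 5)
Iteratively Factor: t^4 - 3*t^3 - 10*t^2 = (t)*(t^3 - 3*t^2 - 10*t) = t*(t - 5)*(t^2 + 2*t) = t*(t - 5)*(t + 2)*(t)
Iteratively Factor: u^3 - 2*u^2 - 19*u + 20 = (u - 5)*(u^2 + 3*u - 4) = (u - 5)*(u - 1)*(u + 4)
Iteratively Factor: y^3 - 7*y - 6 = (y + 2)*(y^2 - 2*y - 3) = (y + 1)*(y + 2)*(y - 3)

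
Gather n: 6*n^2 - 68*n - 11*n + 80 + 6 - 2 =6*n^2 - 79*n + 84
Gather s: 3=3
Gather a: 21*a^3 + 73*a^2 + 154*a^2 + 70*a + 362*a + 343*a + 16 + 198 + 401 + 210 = 21*a^3 + 227*a^2 + 775*a + 825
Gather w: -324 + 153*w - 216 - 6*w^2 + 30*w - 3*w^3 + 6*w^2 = -3*w^3 + 183*w - 540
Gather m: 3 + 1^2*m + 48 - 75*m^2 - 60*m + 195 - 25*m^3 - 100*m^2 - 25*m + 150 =-25*m^3 - 175*m^2 - 84*m + 396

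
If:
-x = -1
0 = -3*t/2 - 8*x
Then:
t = -16/3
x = 1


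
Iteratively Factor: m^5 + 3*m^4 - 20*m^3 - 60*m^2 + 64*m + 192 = (m + 4)*(m^4 - m^3 - 16*m^2 + 4*m + 48) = (m - 4)*(m + 4)*(m^3 + 3*m^2 - 4*m - 12) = (m - 4)*(m - 2)*(m + 4)*(m^2 + 5*m + 6) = (m - 4)*(m - 2)*(m + 3)*(m + 4)*(m + 2)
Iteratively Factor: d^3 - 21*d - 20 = (d + 4)*(d^2 - 4*d - 5) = (d + 1)*(d + 4)*(d - 5)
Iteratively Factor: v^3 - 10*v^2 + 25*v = (v)*(v^2 - 10*v + 25) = v*(v - 5)*(v - 5)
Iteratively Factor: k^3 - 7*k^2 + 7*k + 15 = (k + 1)*(k^2 - 8*k + 15) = (k - 5)*(k + 1)*(k - 3)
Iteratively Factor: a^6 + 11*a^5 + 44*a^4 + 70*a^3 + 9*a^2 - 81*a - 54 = (a + 2)*(a^5 + 9*a^4 + 26*a^3 + 18*a^2 - 27*a - 27) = (a + 2)*(a + 3)*(a^4 + 6*a^3 + 8*a^2 - 6*a - 9) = (a + 2)*(a + 3)^2*(a^3 + 3*a^2 - a - 3) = (a - 1)*(a + 2)*(a + 3)^2*(a^2 + 4*a + 3) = (a - 1)*(a + 1)*(a + 2)*(a + 3)^2*(a + 3)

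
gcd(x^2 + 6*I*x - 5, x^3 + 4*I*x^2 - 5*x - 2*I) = x + I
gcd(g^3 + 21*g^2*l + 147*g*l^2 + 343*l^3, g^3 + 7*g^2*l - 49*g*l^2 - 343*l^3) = g^2 + 14*g*l + 49*l^2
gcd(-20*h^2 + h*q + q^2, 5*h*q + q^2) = 5*h + q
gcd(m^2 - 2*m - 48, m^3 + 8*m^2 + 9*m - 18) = m + 6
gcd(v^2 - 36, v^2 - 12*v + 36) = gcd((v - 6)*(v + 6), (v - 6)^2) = v - 6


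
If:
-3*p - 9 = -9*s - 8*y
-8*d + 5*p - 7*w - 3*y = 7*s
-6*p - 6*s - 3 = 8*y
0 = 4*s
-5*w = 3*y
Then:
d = -71/96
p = -4/3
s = 0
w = -3/8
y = 5/8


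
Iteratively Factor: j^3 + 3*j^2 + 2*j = (j)*(j^2 + 3*j + 2) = j*(j + 2)*(j + 1)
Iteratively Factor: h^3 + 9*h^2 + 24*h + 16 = (h + 1)*(h^2 + 8*h + 16) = (h + 1)*(h + 4)*(h + 4)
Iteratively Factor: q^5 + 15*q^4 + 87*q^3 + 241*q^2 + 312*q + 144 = (q + 1)*(q^4 + 14*q^3 + 73*q^2 + 168*q + 144) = (q + 1)*(q + 3)*(q^3 + 11*q^2 + 40*q + 48) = (q + 1)*(q + 3)*(q + 4)*(q^2 + 7*q + 12) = (q + 1)*(q + 3)*(q + 4)^2*(q + 3)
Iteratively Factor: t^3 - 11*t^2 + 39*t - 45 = (t - 3)*(t^2 - 8*t + 15) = (t - 5)*(t - 3)*(t - 3)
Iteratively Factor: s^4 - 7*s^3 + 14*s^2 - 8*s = (s)*(s^3 - 7*s^2 + 14*s - 8) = s*(s - 4)*(s^2 - 3*s + 2) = s*(s - 4)*(s - 1)*(s - 2)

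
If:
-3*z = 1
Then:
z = -1/3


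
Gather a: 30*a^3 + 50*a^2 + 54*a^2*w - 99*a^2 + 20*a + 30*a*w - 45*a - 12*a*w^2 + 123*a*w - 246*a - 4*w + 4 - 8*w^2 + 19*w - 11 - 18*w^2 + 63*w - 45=30*a^3 + a^2*(54*w - 49) + a*(-12*w^2 + 153*w - 271) - 26*w^2 + 78*w - 52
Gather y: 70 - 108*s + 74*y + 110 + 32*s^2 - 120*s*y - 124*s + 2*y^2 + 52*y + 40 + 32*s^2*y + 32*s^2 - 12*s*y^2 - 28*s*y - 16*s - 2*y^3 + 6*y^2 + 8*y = 64*s^2 - 248*s - 2*y^3 + y^2*(8 - 12*s) + y*(32*s^2 - 148*s + 134) + 220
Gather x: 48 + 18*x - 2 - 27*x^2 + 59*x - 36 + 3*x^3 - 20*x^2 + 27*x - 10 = 3*x^3 - 47*x^2 + 104*x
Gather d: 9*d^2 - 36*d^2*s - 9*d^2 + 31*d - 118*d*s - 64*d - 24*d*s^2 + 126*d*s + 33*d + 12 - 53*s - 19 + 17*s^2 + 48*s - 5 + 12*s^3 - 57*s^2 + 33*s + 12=-36*d^2*s + d*(-24*s^2 + 8*s) + 12*s^3 - 40*s^2 + 28*s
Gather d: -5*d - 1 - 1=-5*d - 2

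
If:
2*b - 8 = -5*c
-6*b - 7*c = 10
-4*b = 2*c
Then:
No Solution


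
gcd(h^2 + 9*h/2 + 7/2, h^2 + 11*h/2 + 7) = h + 7/2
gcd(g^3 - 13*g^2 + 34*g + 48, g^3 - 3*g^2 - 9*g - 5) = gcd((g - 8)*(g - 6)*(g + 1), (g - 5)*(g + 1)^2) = g + 1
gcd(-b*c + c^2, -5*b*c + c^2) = c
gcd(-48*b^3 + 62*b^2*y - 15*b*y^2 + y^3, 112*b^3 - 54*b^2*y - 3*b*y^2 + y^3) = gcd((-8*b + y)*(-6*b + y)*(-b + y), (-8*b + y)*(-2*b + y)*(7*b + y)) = -8*b + y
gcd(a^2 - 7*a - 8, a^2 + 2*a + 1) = a + 1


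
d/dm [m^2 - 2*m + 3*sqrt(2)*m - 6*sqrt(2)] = 2*m - 2 + 3*sqrt(2)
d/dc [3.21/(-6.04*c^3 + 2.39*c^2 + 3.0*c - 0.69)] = (58.1652*c^2 - 15.3438*c - 9.63)/(6.04*c^3 - 2.39*c^2 - 3.0*c + 0.69)^2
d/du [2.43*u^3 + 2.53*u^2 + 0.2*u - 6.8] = 7.29*u^2 + 5.06*u + 0.2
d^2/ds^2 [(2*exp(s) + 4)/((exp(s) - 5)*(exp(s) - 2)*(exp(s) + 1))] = 8*(exp(6*s) - 27*exp(4*s) + 47*exp(3*s) + 18*exp(2*s) + 117*exp(s) + 10)*exp(s)/(exp(9*s) - 18*exp(8*s) + 117*exp(7*s) - 294*exp(6*s) - 9*exp(5*s) + 1098*exp(4*s) - 753*exp(3*s) - 1530*exp(2*s) + 900*exp(s) + 1000)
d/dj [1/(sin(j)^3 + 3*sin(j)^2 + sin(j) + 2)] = (-6*sin(j) + 3*cos(j)^2 - 4)*cos(j)/(sin(j)^3 + 3*sin(j)^2 + sin(j) + 2)^2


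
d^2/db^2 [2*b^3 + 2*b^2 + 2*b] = 12*b + 4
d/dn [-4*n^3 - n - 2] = -12*n^2 - 1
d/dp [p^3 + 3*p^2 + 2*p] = 3*p^2 + 6*p + 2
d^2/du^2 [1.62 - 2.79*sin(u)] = 2.79*sin(u)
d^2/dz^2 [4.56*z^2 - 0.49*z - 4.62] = 9.12000000000000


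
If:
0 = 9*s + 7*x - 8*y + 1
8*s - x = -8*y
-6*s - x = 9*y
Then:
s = -17/433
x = -24/433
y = 14/433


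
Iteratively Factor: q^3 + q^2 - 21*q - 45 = (q + 3)*(q^2 - 2*q - 15) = (q - 5)*(q + 3)*(q + 3)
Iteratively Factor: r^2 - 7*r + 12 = (r - 3)*(r - 4)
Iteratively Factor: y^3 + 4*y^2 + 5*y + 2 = (y + 2)*(y^2 + 2*y + 1) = (y + 1)*(y + 2)*(y + 1)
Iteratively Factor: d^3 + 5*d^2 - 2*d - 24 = (d - 2)*(d^2 + 7*d + 12) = (d - 2)*(d + 4)*(d + 3)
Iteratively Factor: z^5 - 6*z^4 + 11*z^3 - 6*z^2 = (z - 3)*(z^4 - 3*z^3 + 2*z^2) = z*(z - 3)*(z^3 - 3*z^2 + 2*z) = z*(z - 3)*(z - 2)*(z^2 - z) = z^2*(z - 3)*(z - 2)*(z - 1)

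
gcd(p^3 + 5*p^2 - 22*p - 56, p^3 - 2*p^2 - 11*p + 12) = p - 4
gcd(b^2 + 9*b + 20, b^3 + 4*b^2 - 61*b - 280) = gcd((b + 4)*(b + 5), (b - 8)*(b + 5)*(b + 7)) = b + 5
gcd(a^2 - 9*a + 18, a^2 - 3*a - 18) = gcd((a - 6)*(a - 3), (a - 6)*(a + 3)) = a - 6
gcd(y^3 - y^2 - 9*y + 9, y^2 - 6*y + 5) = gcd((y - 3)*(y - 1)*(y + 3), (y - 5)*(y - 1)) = y - 1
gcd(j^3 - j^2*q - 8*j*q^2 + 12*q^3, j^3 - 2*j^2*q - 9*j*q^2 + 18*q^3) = -j^2 - j*q + 6*q^2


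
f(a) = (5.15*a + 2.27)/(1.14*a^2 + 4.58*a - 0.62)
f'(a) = (-2.28*a - 4.58)*(5.15*a + 2.27)/(1.14*a^2 + 4.58*a - 0.62)^2 + 5.15/(1.14*a^2 + 4.58*a - 0.62)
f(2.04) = 0.95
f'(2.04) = -0.27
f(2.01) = 0.96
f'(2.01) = -0.27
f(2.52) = 0.84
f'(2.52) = -0.19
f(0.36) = 3.51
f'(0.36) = -11.71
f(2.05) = 0.95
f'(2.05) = -0.27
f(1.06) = 1.40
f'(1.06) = -0.84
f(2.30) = 0.89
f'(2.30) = -0.22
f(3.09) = 0.74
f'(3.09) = -0.14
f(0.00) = -3.66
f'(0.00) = -35.35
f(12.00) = 0.29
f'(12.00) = -0.02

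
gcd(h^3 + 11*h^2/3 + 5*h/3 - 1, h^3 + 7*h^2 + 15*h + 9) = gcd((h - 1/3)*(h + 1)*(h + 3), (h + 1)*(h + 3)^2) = h^2 + 4*h + 3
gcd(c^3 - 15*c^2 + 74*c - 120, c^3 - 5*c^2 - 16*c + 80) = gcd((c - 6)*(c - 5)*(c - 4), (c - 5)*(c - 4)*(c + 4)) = c^2 - 9*c + 20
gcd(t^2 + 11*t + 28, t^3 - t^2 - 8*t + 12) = 1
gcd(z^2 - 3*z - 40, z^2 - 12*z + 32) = z - 8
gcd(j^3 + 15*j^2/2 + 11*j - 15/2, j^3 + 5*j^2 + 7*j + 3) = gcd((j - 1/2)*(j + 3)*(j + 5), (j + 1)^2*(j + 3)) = j + 3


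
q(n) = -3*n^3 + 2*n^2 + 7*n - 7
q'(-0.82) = -2.33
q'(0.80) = 4.44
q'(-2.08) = -40.26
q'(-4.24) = -171.76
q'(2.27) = -30.30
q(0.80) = -1.66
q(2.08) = -10.78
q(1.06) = -0.91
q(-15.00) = 10463.00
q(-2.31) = 24.48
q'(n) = -9*n^2 + 4*n + 7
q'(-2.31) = -50.26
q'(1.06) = 1.13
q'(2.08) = -23.62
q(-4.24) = 227.95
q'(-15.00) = -2078.00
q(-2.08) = 14.09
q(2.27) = -15.90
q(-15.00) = 10463.00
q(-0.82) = -9.74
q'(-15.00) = -2078.00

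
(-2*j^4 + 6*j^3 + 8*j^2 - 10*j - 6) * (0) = 0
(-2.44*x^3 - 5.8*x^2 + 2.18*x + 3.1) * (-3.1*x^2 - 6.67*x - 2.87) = 7.564*x^5 + 34.2548*x^4 + 38.9308*x^3 - 7.5046*x^2 - 26.9336*x - 8.897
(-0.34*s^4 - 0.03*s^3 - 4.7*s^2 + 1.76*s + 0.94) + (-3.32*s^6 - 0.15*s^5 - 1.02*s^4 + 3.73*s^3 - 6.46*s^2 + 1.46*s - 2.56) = -3.32*s^6 - 0.15*s^5 - 1.36*s^4 + 3.7*s^3 - 11.16*s^2 + 3.22*s - 1.62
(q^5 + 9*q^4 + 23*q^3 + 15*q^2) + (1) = q^5 + 9*q^4 + 23*q^3 + 15*q^2 + 1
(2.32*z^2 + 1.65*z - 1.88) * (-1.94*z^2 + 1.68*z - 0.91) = -4.5008*z^4 + 0.6966*z^3 + 4.308*z^2 - 4.6599*z + 1.7108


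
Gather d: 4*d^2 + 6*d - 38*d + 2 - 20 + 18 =4*d^2 - 32*d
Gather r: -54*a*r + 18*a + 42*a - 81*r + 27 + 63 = 60*a + r*(-54*a - 81) + 90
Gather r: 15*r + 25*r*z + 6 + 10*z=r*(25*z + 15) + 10*z + 6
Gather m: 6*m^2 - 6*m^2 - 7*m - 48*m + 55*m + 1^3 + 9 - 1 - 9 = 0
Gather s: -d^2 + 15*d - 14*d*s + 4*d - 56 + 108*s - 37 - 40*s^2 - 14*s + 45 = -d^2 + 19*d - 40*s^2 + s*(94 - 14*d) - 48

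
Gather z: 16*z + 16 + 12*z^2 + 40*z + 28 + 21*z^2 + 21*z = 33*z^2 + 77*z + 44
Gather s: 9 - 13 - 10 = -14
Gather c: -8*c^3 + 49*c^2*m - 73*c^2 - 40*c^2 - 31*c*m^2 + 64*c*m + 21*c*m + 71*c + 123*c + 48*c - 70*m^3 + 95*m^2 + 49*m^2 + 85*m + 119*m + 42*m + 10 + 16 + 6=-8*c^3 + c^2*(49*m - 113) + c*(-31*m^2 + 85*m + 242) - 70*m^3 + 144*m^2 + 246*m + 32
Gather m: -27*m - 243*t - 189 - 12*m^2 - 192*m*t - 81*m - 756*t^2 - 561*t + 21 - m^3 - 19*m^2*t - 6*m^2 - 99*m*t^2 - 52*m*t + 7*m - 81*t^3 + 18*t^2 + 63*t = -m^3 + m^2*(-19*t - 18) + m*(-99*t^2 - 244*t - 101) - 81*t^3 - 738*t^2 - 741*t - 168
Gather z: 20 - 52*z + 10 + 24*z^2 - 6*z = 24*z^2 - 58*z + 30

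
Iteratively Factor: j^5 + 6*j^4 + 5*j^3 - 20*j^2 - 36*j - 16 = (j - 2)*(j^4 + 8*j^3 + 21*j^2 + 22*j + 8) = (j - 2)*(j + 1)*(j^3 + 7*j^2 + 14*j + 8) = (j - 2)*(j + 1)*(j + 2)*(j^2 + 5*j + 4) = (j - 2)*(j + 1)^2*(j + 2)*(j + 4)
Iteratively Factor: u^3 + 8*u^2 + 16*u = (u + 4)*(u^2 + 4*u) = u*(u + 4)*(u + 4)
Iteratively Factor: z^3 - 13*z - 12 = (z + 1)*(z^2 - z - 12) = (z - 4)*(z + 1)*(z + 3)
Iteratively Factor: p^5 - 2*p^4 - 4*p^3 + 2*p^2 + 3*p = (p - 3)*(p^4 + p^3 - p^2 - p) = (p - 3)*(p - 1)*(p^3 + 2*p^2 + p) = (p - 3)*(p - 1)*(p + 1)*(p^2 + p) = p*(p - 3)*(p - 1)*(p + 1)*(p + 1)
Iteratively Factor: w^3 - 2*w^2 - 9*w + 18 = (w + 3)*(w^2 - 5*w + 6) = (w - 2)*(w + 3)*(w - 3)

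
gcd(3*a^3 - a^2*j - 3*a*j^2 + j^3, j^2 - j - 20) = 1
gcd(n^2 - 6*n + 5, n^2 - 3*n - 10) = n - 5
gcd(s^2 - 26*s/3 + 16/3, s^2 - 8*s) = s - 8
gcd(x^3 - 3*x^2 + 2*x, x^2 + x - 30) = 1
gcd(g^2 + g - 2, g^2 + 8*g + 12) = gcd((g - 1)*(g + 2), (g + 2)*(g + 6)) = g + 2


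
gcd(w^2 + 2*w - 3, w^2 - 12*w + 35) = 1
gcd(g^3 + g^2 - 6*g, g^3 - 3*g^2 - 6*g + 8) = 1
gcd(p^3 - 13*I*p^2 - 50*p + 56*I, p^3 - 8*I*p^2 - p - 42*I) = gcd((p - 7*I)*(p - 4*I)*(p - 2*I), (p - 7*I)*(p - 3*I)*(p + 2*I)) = p - 7*I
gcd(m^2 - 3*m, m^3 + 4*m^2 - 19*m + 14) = 1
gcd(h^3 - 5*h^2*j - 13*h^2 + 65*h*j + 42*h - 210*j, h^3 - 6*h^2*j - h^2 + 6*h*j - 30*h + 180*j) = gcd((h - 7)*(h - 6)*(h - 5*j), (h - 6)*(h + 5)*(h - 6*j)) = h - 6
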